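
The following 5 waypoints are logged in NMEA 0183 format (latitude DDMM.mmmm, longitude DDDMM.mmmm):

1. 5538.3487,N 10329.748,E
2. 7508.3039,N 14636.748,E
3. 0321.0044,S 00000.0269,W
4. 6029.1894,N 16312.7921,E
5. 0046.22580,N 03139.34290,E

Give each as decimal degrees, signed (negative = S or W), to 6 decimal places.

Point 1:
  Latitude: degrees = first 2 digits = 55, minutes = 38.3487; 55 + 38.3487/60 = 55.6391450
  N → positive
  Longitude: degrees = first 3 digits = 103, minutes = 29.748; 103 + 29.748/60 = 103.4958000
  E ⇒ keep positive
Point 2:
  φ: degrees = first 2 digits = 75, minutes = 8.3039; 75 + 8.3039/60 = 75.1383983
  N → positive
  λ: split at 3 digits → 146° and 36.748′; 146 + 36.748/60 = 146.6124667
  E → positive
Point 3:
  φ: degrees = first 2 digits = 3, minutes = 21.0044; 3 + 21.0044/60 = 3.3500733
  hemisphere S, so the sign is −
  Longitude: degrees = first 3 digits = 0, minutes = 0.0269; 0 + 0.0269/60 = 0.0004483
  hemisphere W, so the sign is −
Point 4:
  Latitude: degrees = first 2 digits = 60, minutes = 29.1894; 60 + 29.1894/60 = 60.4864900
  N → positive
  λ: degrees = first 3 digits = 163, minutes = 12.7921; 163 + 12.7921/60 = 163.2132017
  E → positive
Point 5:
  φ: split at 2 digits → 00° and 46.2258′; 0 + 46.2258/60 = 0.7704300
  N ⇒ keep positive
  Lon: degrees = first 3 digits = 31, minutes = 39.3429; 31 + 39.3429/60 = 31.6557150
  E ⇒ keep positive

1. 55.639145, 103.495800
2. 75.138398, 146.612467
3. -3.350073, -0.000448
4. 60.486490, 163.213202
5. 0.770430, 31.655715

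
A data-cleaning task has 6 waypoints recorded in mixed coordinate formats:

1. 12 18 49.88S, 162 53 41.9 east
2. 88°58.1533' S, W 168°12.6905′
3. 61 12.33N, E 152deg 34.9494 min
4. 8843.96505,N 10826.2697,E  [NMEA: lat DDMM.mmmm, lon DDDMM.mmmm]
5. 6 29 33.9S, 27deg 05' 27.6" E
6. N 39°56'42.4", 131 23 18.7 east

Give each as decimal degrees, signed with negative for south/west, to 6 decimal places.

Point 1:
  Latitude: 12° + 18/60 + 49.88/3600 = 12 + 0.300000 + 0.013856 = 12.3138556
  hemisphere S, so the sign is −
  λ: 162 + 53/60 + 41.9/3600 = 162.8949722
  E ⇒ keep positive
Point 2:
  Lat: 58.1533′ = 0.969222°; total 88.9692217
  hemisphere S, so the sign is −
  λ: 168 + 12.6905/60 = 168.2115083
  hemisphere W, so the sign is −
Point 3:
  Latitude: 61 + 12.33/60 = 61.2055000
  N → positive
  λ: 34.9494′ = 0.582490°; total 152.5824900
  E → positive
Point 4:
  Lat: degrees = first 2 digits = 88, minutes = 43.96505; 88 + 43.96505/60 = 88.7327508
  N ⇒ keep positive
  Longitude: degrees = first 3 digits = 108, minutes = 26.2697; 108 + 26.2697/60 = 108.4378283
  E → positive
Point 5:
  Latitude: 6° + 29/60 + 33.9/3600 = 6 + 0.483333 + 0.009417 = 6.4927500
  S ⇒ negate
  Longitude: 5′ + 27.6″ = 5.46000′; 27 + 5.46000/60 = 27.0910000
  E → positive
Point 6:
  Lat: 39 + 56/60 + 42.4/3600 = 39.9451111
  N ⇒ keep positive
  λ: 131 + 23/60 + 18.7/3600 = 131.3885278
  E → positive

1. -12.313856, 162.894972
2. -88.969222, -168.211508
3. 61.205500, 152.582490
4. 88.732751, 108.437828
5. -6.492750, 27.091000
6. 39.945111, 131.388528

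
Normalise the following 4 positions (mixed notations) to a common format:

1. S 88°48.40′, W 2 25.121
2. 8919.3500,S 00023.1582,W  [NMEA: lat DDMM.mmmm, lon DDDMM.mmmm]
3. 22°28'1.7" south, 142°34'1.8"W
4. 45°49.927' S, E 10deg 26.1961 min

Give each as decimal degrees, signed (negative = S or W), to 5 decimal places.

Point 1:
  Latitude: 48.4′ = 0.806667°; total 88.806667
  hemisphere S, so the sign is −
  λ: 25.121′ = 0.418683°; total 2.418683
  hemisphere W, so the sign is −
Point 2:
  Lat: split at 2 digits → 89° and 19.35′; 89 + 19.35/60 = 89.322500
  S → negative
  Longitude: split at 3 digits → 000° and 23.1582′; 0 + 23.1582/60 = 0.385970
  W ⇒ negate
Point 3:
  Lat: 28′ + 1.7″ = 28.02833′; 22 + 28.02833/60 = 22.467139
  S ⇒ negate
  Lon: 34′ + 1.8″ = 34.03000′; 142 + 34.03000/60 = 142.567167
  hemisphere W, so the sign is −
Point 4:
  Lat: 49.927′ = 0.832117°; total 45.832117
  hemisphere S, so the sign is −
  λ: 10 + 26.1961/60 = 10.436602
  E → positive

1. -88.80667, -2.41868
2. -89.32250, -0.38597
3. -22.46714, -142.56717
4. -45.83212, 10.43660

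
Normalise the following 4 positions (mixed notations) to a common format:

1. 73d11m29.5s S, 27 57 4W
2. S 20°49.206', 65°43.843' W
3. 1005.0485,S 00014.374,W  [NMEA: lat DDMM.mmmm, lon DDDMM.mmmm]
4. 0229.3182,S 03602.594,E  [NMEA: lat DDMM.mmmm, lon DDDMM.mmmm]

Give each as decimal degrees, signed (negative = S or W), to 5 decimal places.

1. -73.19153, -27.95111
2. -20.82010, -65.73072
3. -10.08414, -0.23957
4. -2.48864, 36.04323

Point 1:
  φ: 11′ + 29.5″ = 11.49167′; 73 + 11.49167/60 = 73.191528
  hemisphere S, so the sign is −
  Longitude: 27° + 57/60 + 4/3600 = 27 + 0.950000 + 0.001111 = 27.951111
  hemisphere W, so the sign is −
Point 2:
  Latitude: 49.206′ = 0.820100°; total 20.820100
  S ⇒ negate
  Lon: 43.843′ = 0.730717°; total 65.730717
  W → negative
Point 3:
  Lat: split at 2 digits → 10° and 5.0485′; 10 + 5.0485/60 = 10.084142
  S ⇒ negate
  Lon: split at 3 digits → 000° and 14.374′; 0 + 14.374/60 = 0.239567
  W ⇒ negate
Point 4:
  φ: split at 2 digits → 02° and 29.3182′; 2 + 29.3182/60 = 2.488637
  S ⇒ negate
  Longitude: degrees = first 3 digits = 36, minutes = 2.594; 36 + 2.594/60 = 36.043233
  E ⇒ keep positive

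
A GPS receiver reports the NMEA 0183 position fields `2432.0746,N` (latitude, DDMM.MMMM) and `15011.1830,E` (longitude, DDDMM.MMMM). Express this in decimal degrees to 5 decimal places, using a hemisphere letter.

φ: split at 2 digits → 24° and 32.0746′; 24 + 32.0746/60 = 24.534577
Longitude: degrees = first 3 digits = 150, minutes = 11.183; 150 + 11.183/60 = 150.186383

24.53458° N, 150.18638° E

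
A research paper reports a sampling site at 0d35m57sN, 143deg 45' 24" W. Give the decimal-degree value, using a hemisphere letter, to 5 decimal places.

0.59917° N, 143.75667° W

Lat: 0° + 35/60 + 57/3600 = 0 + 0.583333 + 0.015833 = 0.599167
Longitude: 143 + 45/60 + 24/3600 = 143.756667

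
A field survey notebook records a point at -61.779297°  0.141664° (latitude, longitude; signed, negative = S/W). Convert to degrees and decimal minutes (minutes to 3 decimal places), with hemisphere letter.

Latitude is negative → S; |value| = 61.779297
Latitude: minutes = (61.779297 − 61) × 60 = 46.75782
λ: fractional part 0.141664 → 8.49984 minutes

61° 46.758′ S, 0° 8.500′ E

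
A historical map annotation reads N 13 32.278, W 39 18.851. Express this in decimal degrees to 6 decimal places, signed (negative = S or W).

Latitude: 32.278′ = 0.537967°; total 13.5379667
N ⇒ keep positive
Longitude: 39 + 18.851/60 = 39.3141833
W ⇒ negate

13.537967, -39.314183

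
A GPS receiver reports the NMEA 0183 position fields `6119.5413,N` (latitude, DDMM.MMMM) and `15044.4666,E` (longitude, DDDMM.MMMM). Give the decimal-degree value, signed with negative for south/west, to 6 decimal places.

Latitude: degrees = first 2 digits = 61, minutes = 19.5413; 61 + 19.5413/60 = 61.3256883
N ⇒ keep positive
Lon: degrees = first 3 digits = 150, minutes = 44.4666; 150 + 44.4666/60 = 150.7411100
E → positive

61.325688, 150.741110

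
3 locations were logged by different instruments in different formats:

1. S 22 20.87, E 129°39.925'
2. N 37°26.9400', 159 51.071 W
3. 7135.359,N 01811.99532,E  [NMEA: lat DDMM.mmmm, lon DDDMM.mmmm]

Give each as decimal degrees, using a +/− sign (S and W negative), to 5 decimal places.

1. -22.34783, 129.66542
2. 37.44900, -159.85118
3. 71.58932, 18.19992

Point 1:
  φ: 20.87′ = 0.347833°; total 22.347833
  hemisphere S, so the sign is −
  Longitude: 129 + 39.925/60 = 129.665417
  E → positive
Point 2:
  φ: 37 + 26.94/60 = 37.449000
  N → positive
  Longitude: 51.071′ = 0.851183°; total 159.851183
  hemisphere W, so the sign is −
Point 3:
  Lat: split at 2 digits → 71° and 35.359′; 71 + 35.359/60 = 71.589317
  N → positive
  λ: degrees = first 3 digits = 18, minutes = 11.99532; 18 + 11.99532/60 = 18.199922
  E → positive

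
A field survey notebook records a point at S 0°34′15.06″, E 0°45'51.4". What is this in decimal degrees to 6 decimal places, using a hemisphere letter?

0.570850° S, 0.764278° E

Latitude: 0 + 34/60 + 15.06/3600 = 0.5708500
λ: 0 + 45/60 + 51.4/3600 = 0.7642778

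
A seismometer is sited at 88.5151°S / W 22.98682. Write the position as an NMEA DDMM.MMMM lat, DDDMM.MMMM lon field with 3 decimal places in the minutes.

8830.906,S / 02259.209,W

Latitude: fractional part 0.515100 → 30.90600 minutes
Lon: 22° + 0.986820 × 60 = 22° 59.20920′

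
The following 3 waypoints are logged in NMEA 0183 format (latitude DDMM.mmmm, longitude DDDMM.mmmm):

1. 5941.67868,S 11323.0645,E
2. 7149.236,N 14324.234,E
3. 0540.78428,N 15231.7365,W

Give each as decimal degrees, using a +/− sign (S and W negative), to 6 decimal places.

Point 1:
  φ: degrees = first 2 digits = 59, minutes = 41.67868; 59 + 41.67868/60 = 59.6946447
  S → negative
  Longitude: split at 3 digits → 113° and 23.0645′; 113 + 23.0645/60 = 113.3844083
  E → positive
Point 2:
  Lat: degrees = first 2 digits = 71, minutes = 49.236; 71 + 49.236/60 = 71.8206000
  N ⇒ keep positive
  Lon: split at 3 digits → 143° and 24.234′; 143 + 24.234/60 = 143.4039000
  E → positive
Point 3:
  Latitude: split at 2 digits → 05° and 40.78428′; 5 + 40.78428/60 = 5.6797380
  N ⇒ keep positive
  Lon: degrees = first 3 digits = 152, minutes = 31.7365; 152 + 31.7365/60 = 152.5289417
  W → negative

1. -59.694645, 113.384408
2. 71.820600, 143.403900
3. 5.679738, -152.528942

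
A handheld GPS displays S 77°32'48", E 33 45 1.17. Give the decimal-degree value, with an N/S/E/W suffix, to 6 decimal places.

77.546667° S, 33.750325° E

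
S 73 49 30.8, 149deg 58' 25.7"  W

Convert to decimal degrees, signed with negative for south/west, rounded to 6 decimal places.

-73.825222, -149.973806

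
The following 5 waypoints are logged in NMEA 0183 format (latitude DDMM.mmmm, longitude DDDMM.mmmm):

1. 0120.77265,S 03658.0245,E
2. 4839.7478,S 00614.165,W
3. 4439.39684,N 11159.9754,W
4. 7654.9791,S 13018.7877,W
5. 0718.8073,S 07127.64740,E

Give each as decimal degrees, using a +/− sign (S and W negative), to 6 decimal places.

Point 1:
  Lat: degrees = first 2 digits = 1, minutes = 20.77265; 1 + 20.77265/60 = 1.3462108
  S → negative
  λ: split at 3 digits → 036° and 58.0245′; 36 + 58.0245/60 = 36.9670750
  E ⇒ keep positive
Point 2:
  φ: split at 2 digits → 48° and 39.7478′; 48 + 39.7478/60 = 48.6624633
  hemisphere S, so the sign is −
  Lon: degrees = first 3 digits = 6, minutes = 14.165; 6 + 14.165/60 = 6.2360833
  W ⇒ negate
Point 3:
  Lat: degrees = first 2 digits = 44, minutes = 39.39684; 44 + 39.39684/60 = 44.6566140
  N ⇒ keep positive
  λ: split at 3 digits → 111° and 59.9754′; 111 + 59.9754/60 = 111.9995900
  hemisphere W, so the sign is −
Point 4:
  Lat: split at 2 digits → 76° and 54.9791′; 76 + 54.9791/60 = 76.9163183
  S → negative
  Longitude: split at 3 digits → 130° and 18.7877′; 130 + 18.7877/60 = 130.3131283
  W ⇒ negate
Point 5:
  Lat: split at 2 digits → 07° and 18.8073′; 7 + 18.8073/60 = 7.3134550
  S ⇒ negate
  λ: split at 3 digits → 071° and 27.6474′; 71 + 27.6474/60 = 71.4607900
  E ⇒ keep positive

1. -1.346211, 36.967075
2. -48.662463, -6.236083
3. 44.656614, -111.999590
4. -76.916318, -130.313128
5. -7.313455, 71.460790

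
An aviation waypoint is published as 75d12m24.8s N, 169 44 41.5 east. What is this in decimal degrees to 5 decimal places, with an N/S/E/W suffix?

Lat: 75 + 12/60 + 24.8/3600 = 75.206889
λ: 169 + 44/60 + 41.5/3600 = 169.744861

75.20689° N, 169.74486° E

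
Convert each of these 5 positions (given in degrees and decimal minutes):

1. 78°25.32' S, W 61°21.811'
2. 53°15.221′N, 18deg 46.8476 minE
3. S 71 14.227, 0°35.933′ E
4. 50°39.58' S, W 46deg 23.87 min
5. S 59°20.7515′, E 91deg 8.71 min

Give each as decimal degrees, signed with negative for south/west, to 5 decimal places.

Point 1:
  Lat: 78 + 25.32/60 = 78.422000
  hemisphere S, so the sign is −
  Longitude: 21.811′ = 0.363517°; total 61.363517
  W → negative
Point 2:
  φ: 15.221′ = 0.253683°; total 53.253683
  N → positive
  Lon: 46.8476′ = 0.780793°; total 18.780793
  E → positive
Point 3:
  φ: 14.227′ = 0.237117°; total 71.237117
  S → negative
  λ: 35.933′ = 0.598883°; total 0.598883
  E ⇒ keep positive
Point 4:
  φ: 50 + 39.58/60 = 50.659667
  S ⇒ negate
  λ: 23.87′ = 0.397833°; total 46.397833
  W ⇒ negate
Point 5:
  φ: 59 + 20.7515/60 = 59.345858
  S ⇒ negate
  Lon: 8.71′ = 0.145167°; total 91.145167
  E ⇒ keep positive

1. -78.42200, -61.36352
2. 53.25368, 18.78079
3. -71.23712, 0.59888
4. -50.65967, -46.39783
5. -59.34586, 91.14517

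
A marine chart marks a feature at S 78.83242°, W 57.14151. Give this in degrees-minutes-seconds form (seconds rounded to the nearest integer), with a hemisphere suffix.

78°49′57″ S, 57°08′29″ W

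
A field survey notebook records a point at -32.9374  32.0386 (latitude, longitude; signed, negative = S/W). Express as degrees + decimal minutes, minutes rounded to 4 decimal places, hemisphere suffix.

Latitude is negative → S; |value| = 32.937400
Lat: fractional part 0.937400 → 56.244000 minutes
Lon: minutes = (32.038600 − 32) × 60 = 2.316000

32° 56.2440′ S, 32° 2.3160′ E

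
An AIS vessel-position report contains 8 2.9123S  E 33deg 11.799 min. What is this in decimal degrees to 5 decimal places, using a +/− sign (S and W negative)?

Lat: 2.9123′ = 0.048538°; total 8.048538
S ⇒ negate
Longitude: 11.799′ = 0.196650°; total 33.196650
E ⇒ keep positive

-8.04854, 33.19665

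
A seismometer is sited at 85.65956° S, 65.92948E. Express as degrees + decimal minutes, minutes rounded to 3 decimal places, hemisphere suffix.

85° 39.574′ S, 65° 55.769′ E

φ: minutes = (85.659560 − 85) × 60 = 39.57360
λ: fractional part 0.929480 → 55.76880 minutes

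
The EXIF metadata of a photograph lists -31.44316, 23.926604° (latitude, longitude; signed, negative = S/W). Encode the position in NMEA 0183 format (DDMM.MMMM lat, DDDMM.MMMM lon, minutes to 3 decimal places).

3126.590,S / 02355.596,E

Latitude is negative → S; |value| = 31.443160
Lat: fractional part 0.443160 → 26.58960 minutes
Lon: fractional part 0.926604 → 55.59624 minutes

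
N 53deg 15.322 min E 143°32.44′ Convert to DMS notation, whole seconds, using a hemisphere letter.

53°15′19″ N, 143°32′26″ E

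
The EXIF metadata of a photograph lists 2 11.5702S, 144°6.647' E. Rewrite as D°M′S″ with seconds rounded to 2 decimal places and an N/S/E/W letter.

Lat: fractional minutes 0.57020 × 60 = 34.2120″
Longitude: fractional minutes 0.64700 × 60 = 38.8200″

2°11′34.21″ S, 144°06′38.82″ E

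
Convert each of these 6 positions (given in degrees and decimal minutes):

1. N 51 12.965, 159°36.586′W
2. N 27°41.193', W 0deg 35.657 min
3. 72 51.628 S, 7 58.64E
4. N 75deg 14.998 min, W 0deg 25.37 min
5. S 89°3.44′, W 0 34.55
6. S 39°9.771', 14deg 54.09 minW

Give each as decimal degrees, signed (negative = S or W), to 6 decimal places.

Point 1:
  Latitude: 12.965′ = 0.216083°; total 51.2160833
  N → positive
  λ: 36.586′ = 0.609767°; total 159.6097667
  W → negative
Point 2:
  Lat: 41.193′ = 0.686550°; total 27.6865500
  N → positive
  λ: 35.657′ = 0.594283°; total 0.5942833
  W → negative
Point 3:
  Lat: 51.628′ = 0.860467°; total 72.8604667
  hemisphere S, so the sign is −
  λ: 58.64′ = 0.977333°; total 7.9773333
  E ⇒ keep positive
Point 4:
  φ: 75 + 14.998/60 = 75.2499667
  N → positive
  Lon: 25.37′ = 0.422833°; total 0.4228333
  W ⇒ negate
Point 5:
  Lat: 3.44′ = 0.057333°; total 89.0573333
  hemisphere S, so the sign is −
  Lon: 0 + 34.55/60 = 0.5758333
  hemisphere W, so the sign is −
Point 6:
  Latitude: 9.771′ = 0.162850°; total 39.1628500
  hemisphere S, so the sign is −
  λ: 54.09′ = 0.901500°; total 14.9015000
  W ⇒ negate

1. 51.216083, -159.609767
2. 27.686550, -0.594283
3. -72.860467, 7.977333
4. 75.249967, -0.422833
5. -89.057333, -0.575833
6. -39.162850, -14.901500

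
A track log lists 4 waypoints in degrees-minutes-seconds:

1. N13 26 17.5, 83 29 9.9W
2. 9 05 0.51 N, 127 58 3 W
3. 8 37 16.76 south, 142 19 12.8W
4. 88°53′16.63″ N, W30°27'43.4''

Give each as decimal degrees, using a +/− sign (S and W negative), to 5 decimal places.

1. 13.43819, -83.48608
2. 9.08348, -127.96750
3. -8.62132, -142.32022
4. 88.88795, -30.46206

Point 1:
  Latitude: 13° + 26/60 + 17.5/3600 = 13 + 0.433333 + 0.004861 = 13.438194
  N → positive
  Lon: 83° + 29/60 + 9.9/3600 = 83 + 0.483333 + 0.002750 = 83.486083
  W ⇒ negate
Point 2:
  Latitude: 9° + 5/60 + 0.51/3600 = 9 + 0.083333 + 0.000142 = 9.083475
  N ⇒ keep positive
  Lon: 127 + 58/60 + 3/3600 = 127.967500
  W → negative
Point 3:
  Latitude: 8° + 37/60 + 16.76/3600 = 8 + 0.616667 + 0.004656 = 8.621322
  S ⇒ negate
  Lon: 19′ + 12.8″ = 19.21333′; 142 + 19.21333/60 = 142.320222
  W → negative
Point 4:
  φ: 53′ + 16.63″ = 53.27717′; 88 + 53.27717/60 = 88.887953
  N ⇒ keep positive
  λ: 30° + 27/60 + 43.4/3600 = 30 + 0.450000 + 0.012056 = 30.462056
  W → negative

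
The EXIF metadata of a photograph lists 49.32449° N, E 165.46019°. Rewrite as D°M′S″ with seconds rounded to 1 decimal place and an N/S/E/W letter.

49°19′28.2″ N, 165°27′36.7″ E

Latitude: 0.324490° → 19.46940′; 0.46940 × 60 = 28.164″
λ: whole degrees 165; 27.61140′ → 27′ and 36.684″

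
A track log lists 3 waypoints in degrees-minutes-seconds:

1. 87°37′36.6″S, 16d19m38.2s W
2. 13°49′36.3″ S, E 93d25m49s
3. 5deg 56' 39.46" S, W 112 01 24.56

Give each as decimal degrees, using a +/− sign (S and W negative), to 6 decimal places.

1. -87.626833, -16.327278
2. -13.826750, 93.430278
3. -5.944294, -112.023489

Point 1:
  Latitude: 87 + 37/60 + 36.6/3600 = 87.6268333
  S → negative
  λ: 16° + 19/60 + 38.2/3600 = 16 + 0.316667 + 0.010611 = 16.3272778
  W → negative
Point 2:
  φ: 13 + 49/60 + 36.3/3600 = 13.8267500
  S → negative
  Lon: 93° + 25/60 + 49/3600 = 93 + 0.416667 + 0.013611 = 93.4302778
  E ⇒ keep positive
Point 3:
  Latitude: 5 + 56/60 + 39.46/3600 = 5.9442944
  S ⇒ negate
  Longitude: 1′ + 24.56″ = 1.40933′; 112 + 1.40933/60 = 112.0234889
  W ⇒ negate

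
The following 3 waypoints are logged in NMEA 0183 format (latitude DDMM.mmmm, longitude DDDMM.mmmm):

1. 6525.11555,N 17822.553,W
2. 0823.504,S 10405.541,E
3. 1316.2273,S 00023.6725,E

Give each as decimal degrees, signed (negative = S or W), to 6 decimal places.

1. 65.418593, -178.375883
2. -8.391733, 104.092350
3. -13.270455, 0.394542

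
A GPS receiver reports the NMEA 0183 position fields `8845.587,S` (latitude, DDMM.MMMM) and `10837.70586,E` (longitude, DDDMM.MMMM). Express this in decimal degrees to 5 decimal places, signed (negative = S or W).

-88.75978, 108.62843

Latitude: split at 2 digits → 88° and 45.587′; 88 + 45.587/60 = 88.759783
S → negative
Lon: split at 3 digits → 108° and 37.70586′; 108 + 37.70586/60 = 108.628431
E ⇒ keep positive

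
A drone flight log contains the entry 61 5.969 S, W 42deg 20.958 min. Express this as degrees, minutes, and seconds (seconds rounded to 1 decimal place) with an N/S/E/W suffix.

Lat: 5.96900′ → 5′ and 0.96900 × 60 = 58.140″
Lon: 20.95800′ → 20′ and 0.95800 × 60 = 57.480″

61°05′58.1″ S, 42°20′57.5″ W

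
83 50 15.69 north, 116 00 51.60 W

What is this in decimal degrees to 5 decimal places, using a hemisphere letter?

83.83769° N, 116.01433° W

φ: 83° + 50/60 + 15.69/3600 = 83 + 0.833333 + 0.004358 = 83.837692
Lon: 116° + 0/60 + 51.6/3600 = 116 + 0.000000 + 0.014333 = 116.014333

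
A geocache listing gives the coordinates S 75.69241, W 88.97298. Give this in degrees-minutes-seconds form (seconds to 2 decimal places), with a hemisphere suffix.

75°41′32.68″ S, 88°58′22.73″ W

Latitude: 0.692410 × 60 = 41.54460′ → 41′, remainder × 60 = 32.6760″
Lon: 0.972980° → 58.37880′; 0.37880 × 60 = 22.7280″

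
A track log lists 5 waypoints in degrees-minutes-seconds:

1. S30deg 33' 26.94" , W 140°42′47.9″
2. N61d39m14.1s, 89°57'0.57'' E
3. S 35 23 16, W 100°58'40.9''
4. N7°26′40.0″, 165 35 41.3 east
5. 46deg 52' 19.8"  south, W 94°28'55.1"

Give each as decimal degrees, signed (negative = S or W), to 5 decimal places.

1. -30.55748, -140.71331
2. 61.65392, 89.95016
3. -35.38778, -100.97803
4. 7.44444, 165.59481
5. -46.87217, -94.48197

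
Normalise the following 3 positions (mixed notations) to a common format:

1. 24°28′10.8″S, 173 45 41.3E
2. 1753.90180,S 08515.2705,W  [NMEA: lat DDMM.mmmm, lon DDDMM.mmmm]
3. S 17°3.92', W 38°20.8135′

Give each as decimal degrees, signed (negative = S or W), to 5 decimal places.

Point 1:
  φ: 24° + 28/60 + 10.8/3600 = 24 + 0.466667 + 0.003000 = 24.469667
  hemisphere S, so the sign is −
  Lon: 173° + 45/60 + 41.3/3600 = 173 + 0.750000 + 0.011472 = 173.761472
  E ⇒ keep positive
Point 2:
  φ: degrees = first 2 digits = 17, minutes = 53.9018; 17 + 53.9018/60 = 17.898363
  hemisphere S, so the sign is −
  Longitude: degrees = first 3 digits = 85, minutes = 15.2705; 85 + 15.2705/60 = 85.254508
  hemisphere W, so the sign is −
Point 3:
  φ: 17 + 3.92/60 = 17.065333
  S → negative
  λ: 38 + 20.8135/60 = 38.346892
  hemisphere W, so the sign is −

1. -24.46967, 173.76147
2. -17.89836, -85.25451
3. -17.06533, -38.34689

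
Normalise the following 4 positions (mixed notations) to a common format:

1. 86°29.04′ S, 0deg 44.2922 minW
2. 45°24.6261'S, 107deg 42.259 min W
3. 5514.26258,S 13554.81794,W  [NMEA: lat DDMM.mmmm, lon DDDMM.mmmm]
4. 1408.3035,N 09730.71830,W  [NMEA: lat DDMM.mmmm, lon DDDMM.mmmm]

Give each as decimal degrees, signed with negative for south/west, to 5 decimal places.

1. -86.48400, -0.73820
2. -45.41044, -107.70432
3. -55.23771, -135.91363
4. 14.13839, -97.51197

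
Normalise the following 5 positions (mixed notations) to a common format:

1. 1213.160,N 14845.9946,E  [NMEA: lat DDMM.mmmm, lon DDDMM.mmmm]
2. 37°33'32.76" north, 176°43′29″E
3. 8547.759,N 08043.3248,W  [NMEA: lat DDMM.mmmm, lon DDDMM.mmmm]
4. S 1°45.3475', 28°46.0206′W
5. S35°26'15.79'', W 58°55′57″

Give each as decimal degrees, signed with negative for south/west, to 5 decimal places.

Point 1:
  φ: degrees = first 2 digits = 12, minutes = 13.16; 12 + 13.16/60 = 12.219333
  N → positive
  Longitude: degrees = first 3 digits = 148, minutes = 45.9946; 148 + 45.9946/60 = 148.766577
  E ⇒ keep positive
Point 2:
  φ: 37° + 33/60 + 32.76/3600 = 37 + 0.550000 + 0.009100 = 37.559100
  N → positive
  λ: 176 + 43/60 + 29/3600 = 176.724722
  E ⇒ keep positive
Point 3:
  φ: split at 2 digits → 85° and 47.759′; 85 + 47.759/60 = 85.795983
  N ⇒ keep positive
  Longitude: degrees = first 3 digits = 80, minutes = 43.3248; 80 + 43.3248/60 = 80.722080
  W ⇒ negate
Point 4:
  Lat: 1 + 45.3475/60 = 1.755792
  S ⇒ negate
  Lon: 46.0206′ = 0.767010°; total 28.767010
  W ⇒ negate
Point 5:
  Lat: 35 + 26/60 + 15.79/3600 = 35.437719
  S → negative
  Longitude: 58 + 55/60 + 57/3600 = 58.932500
  W ⇒ negate

1. 12.21933, 148.76658
2. 37.55910, 176.72472
3. 85.79598, -80.72208
4. -1.75579, -28.76701
5. -35.43772, -58.93250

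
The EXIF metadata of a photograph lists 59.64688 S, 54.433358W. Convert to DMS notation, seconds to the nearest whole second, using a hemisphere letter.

Lat: 0.646880° → 38.81280′; 0.81280 × 60 = 48.77″
λ: 0.433358 × 60 = 26.00148′ → 26′, remainder × 60 = 0.09″

59°38′49″ S, 54°26′0″ W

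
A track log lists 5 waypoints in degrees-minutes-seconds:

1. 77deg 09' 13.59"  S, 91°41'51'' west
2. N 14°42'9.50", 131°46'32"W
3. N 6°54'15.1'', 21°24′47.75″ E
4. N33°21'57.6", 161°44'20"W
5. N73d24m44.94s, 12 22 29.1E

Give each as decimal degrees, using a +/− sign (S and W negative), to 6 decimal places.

1. -77.153775, -91.697500
2. 14.702639, -131.775556
3. 6.904194, 21.413264
4. 33.366000, -161.738889
5. 73.412483, 12.374750

Point 1:
  Lat: 9′ + 13.59″ = 9.22650′; 77 + 9.22650/60 = 77.1537750
  S ⇒ negate
  Longitude: 91 + 41/60 + 51/3600 = 91.6975000
  W → negative
Point 2:
  Latitude: 14° + 42/60 + 9.5/3600 = 14 + 0.700000 + 0.002639 = 14.7026389
  N ⇒ keep positive
  Longitude: 131° + 46/60 + 32/3600 = 131 + 0.766667 + 0.008889 = 131.7755556
  hemisphere W, so the sign is −
Point 3:
  φ: 6 + 54/60 + 15.1/3600 = 6.9041944
  N ⇒ keep positive
  λ: 21° + 24/60 + 47.75/3600 = 21 + 0.400000 + 0.013264 = 21.4132639
  E ⇒ keep positive
Point 4:
  Latitude: 21′ + 57.6″ = 21.96000′; 33 + 21.96000/60 = 33.3660000
  N → positive
  Lon: 161° + 44/60 + 20/3600 = 161 + 0.733333 + 0.005556 = 161.7388889
  W → negative
Point 5:
  Latitude: 73 + 24/60 + 44.94/3600 = 73.4124833
  N ⇒ keep positive
  Longitude: 12° + 22/60 + 29.1/3600 = 12 + 0.366667 + 0.008083 = 12.3747500
  E → positive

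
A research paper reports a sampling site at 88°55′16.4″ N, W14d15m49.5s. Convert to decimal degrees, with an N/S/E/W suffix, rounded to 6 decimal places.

Lat: 88° + 55/60 + 16.4/3600 = 88 + 0.916667 + 0.004556 = 88.9212222
Lon: 14° + 15/60 + 49.5/3600 = 14 + 0.250000 + 0.013750 = 14.2637500

88.921222° N, 14.263750° W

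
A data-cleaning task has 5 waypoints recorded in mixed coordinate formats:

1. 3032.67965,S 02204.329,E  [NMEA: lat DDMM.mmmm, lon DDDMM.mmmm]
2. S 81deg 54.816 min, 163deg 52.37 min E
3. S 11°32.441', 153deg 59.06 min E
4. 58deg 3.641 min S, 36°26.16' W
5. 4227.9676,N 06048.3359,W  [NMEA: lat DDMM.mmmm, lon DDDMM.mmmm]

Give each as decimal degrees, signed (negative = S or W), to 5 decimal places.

1. -30.54466, 22.07215
2. -81.91360, 163.87283
3. -11.54068, 153.98433
4. -58.06068, -36.43600
5. 42.46613, -60.80560

Point 1:
  φ: split at 2 digits → 30° and 32.67965′; 30 + 32.67965/60 = 30.544661
  S → negative
  λ: split at 3 digits → 022° and 4.329′; 22 + 4.329/60 = 22.072150
  E → positive
Point 2:
  Lat: 81 + 54.816/60 = 81.913600
  hemisphere S, so the sign is −
  λ: 163 + 52.37/60 = 163.872833
  E ⇒ keep positive
Point 3:
  φ: 11 + 32.441/60 = 11.540683
  hemisphere S, so the sign is −
  Longitude: 59.06′ = 0.984333°; total 153.984333
  E ⇒ keep positive
Point 4:
  Lat: 58 + 3.641/60 = 58.060683
  hemisphere S, so the sign is −
  Lon: 26.16′ = 0.436000°; total 36.436000
  W ⇒ negate
Point 5:
  Latitude: split at 2 digits → 42° and 27.9676′; 42 + 27.9676/60 = 42.466127
  N ⇒ keep positive
  Lon: split at 3 digits → 060° and 48.3359′; 60 + 48.3359/60 = 60.805598
  W → negative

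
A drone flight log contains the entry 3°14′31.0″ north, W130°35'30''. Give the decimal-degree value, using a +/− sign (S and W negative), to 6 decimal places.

3.241944, -130.591667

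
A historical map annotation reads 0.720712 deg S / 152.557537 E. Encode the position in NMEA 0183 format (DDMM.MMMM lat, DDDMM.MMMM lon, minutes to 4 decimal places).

Lat: 0° + 0.720712 × 60 = 0° 43.242720′
λ: minutes = (152.557537 − 152) × 60 = 33.452220

0043.2427,S / 15233.4522,E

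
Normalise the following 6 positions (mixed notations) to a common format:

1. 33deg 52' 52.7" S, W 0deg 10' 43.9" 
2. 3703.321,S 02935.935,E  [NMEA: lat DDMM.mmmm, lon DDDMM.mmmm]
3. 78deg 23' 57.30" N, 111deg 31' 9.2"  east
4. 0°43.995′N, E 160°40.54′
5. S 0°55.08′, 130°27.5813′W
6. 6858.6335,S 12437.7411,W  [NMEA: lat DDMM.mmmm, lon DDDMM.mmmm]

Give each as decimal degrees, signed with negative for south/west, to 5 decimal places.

1. -33.88131, -0.17886
2. -37.05535, 29.59892
3. 78.39925, 111.51922
4. 0.73325, 160.67567
5. -0.91800, -130.45969
6. -68.97723, -124.62902

Point 1:
  Lat: 33° + 52/60 + 52.7/3600 = 33 + 0.866667 + 0.014639 = 33.881306
  hemisphere S, so the sign is −
  λ: 10′ + 43.9″ = 10.73167′; 0 + 10.73167/60 = 0.178861
  W → negative
Point 2:
  φ: degrees = first 2 digits = 37, minutes = 3.321; 37 + 3.321/60 = 37.055350
  S → negative
  Lon: degrees = first 3 digits = 29, minutes = 35.935; 29 + 35.935/60 = 29.598917
  E → positive
Point 3:
  φ: 78 + 23/60 + 57.3/3600 = 78.399250
  N → positive
  Longitude: 31′ + 9.2″ = 31.15333′; 111 + 31.15333/60 = 111.519222
  E ⇒ keep positive
Point 4:
  φ: 0 + 43.995/60 = 0.733250
  N ⇒ keep positive
  λ: 160 + 40.54/60 = 160.675667
  E → positive
Point 5:
  Lat: 0 + 55.08/60 = 0.918000
  hemisphere S, so the sign is −
  Longitude: 27.5813′ = 0.459688°; total 130.459688
  W ⇒ negate
Point 6:
  φ: degrees = first 2 digits = 68, minutes = 58.6335; 68 + 58.6335/60 = 68.977225
  S ⇒ negate
  Longitude: split at 3 digits → 124° and 37.7411′; 124 + 37.7411/60 = 124.629018
  W ⇒ negate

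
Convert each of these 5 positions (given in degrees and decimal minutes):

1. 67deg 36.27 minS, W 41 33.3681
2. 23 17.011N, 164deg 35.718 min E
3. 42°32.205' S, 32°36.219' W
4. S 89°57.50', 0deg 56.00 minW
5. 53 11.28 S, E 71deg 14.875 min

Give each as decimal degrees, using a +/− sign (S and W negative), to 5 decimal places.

Point 1:
  φ: 67 + 36.27/60 = 67.604500
  S → negative
  Longitude: 33.3681′ = 0.556135°; total 41.556135
  hemisphere W, so the sign is −
Point 2:
  Latitude: 23 + 17.011/60 = 23.283517
  N ⇒ keep positive
  Lon: 164 + 35.718/60 = 164.595300
  E ⇒ keep positive
Point 3:
  φ: 42 + 32.205/60 = 42.536750
  S ⇒ negate
  Lon: 32 + 36.219/60 = 32.603650
  W → negative
Point 4:
  Lat: 57.5′ = 0.958333°; total 89.958333
  S ⇒ negate
  Longitude: 0 + 56/60 = 0.933333
  W ⇒ negate
Point 5:
  φ: 53 + 11.28/60 = 53.188000
  S → negative
  Longitude: 71 + 14.875/60 = 71.247917
  E ⇒ keep positive

1. -67.60450, -41.55614
2. 23.28352, 164.59530
3. -42.53675, -32.60365
4. -89.95833, -0.93333
5. -53.18800, 71.24792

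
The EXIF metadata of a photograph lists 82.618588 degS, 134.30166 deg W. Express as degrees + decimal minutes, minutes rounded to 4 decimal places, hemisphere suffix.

φ: fractional part 0.618588 → 37.115280 minutes
λ: fractional part 0.301660 → 18.099600 minutes

82° 37.1153′ S, 134° 18.0996′ W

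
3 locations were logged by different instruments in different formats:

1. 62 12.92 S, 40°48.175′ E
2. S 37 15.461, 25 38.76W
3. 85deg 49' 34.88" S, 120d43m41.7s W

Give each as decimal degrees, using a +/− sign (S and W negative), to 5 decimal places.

Point 1:
  Lat: 62 + 12.92/60 = 62.215333
  hemisphere S, so the sign is −
  Lon: 40 + 48.175/60 = 40.802917
  E → positive
Point 2:
  φ: 37 + 15.461/60 = 37.257683
  S ⇒ negate
  Longitude: 25 + 38.76/60 = 25.646000
  W → negative
Point 3:
  Latitude: 49′ + 34.88″ = 49.58133′; 85 + 49.58133/60 = 85.826356
  hemisphere S, so the sign is −
  λ: 120 + 43/60 + 41.7/3600 = 120.728250
  W ⇒ negate

1. -62.21533, 40.80292
2. -37.25768, -25.64600
3. -85.82636, -120.72825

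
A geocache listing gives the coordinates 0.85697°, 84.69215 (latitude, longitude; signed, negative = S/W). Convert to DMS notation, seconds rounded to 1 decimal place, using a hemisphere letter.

Lat: 0.856970 × 60 = 51.41820′ → 51′, remainder × 60 = 25.092″
Longitude: whole degrees 84; 41.52900′ → 41′ and 31.740″

0°51′25.1″ N, 84°41′31.7″ E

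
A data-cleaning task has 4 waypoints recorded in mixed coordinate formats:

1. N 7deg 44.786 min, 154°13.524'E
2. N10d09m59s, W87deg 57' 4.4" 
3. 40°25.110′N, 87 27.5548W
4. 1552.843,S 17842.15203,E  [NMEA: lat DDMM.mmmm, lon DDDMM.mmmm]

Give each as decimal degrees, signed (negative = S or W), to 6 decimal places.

Point 1:
  Latitude: 7 + 44.786/60 = 7.7464333
  N → positive
  λ: 154 + 13.524/60 = 154.2254000
  E → positive
Point 2:
  φ: 9′ + 59″ = 9.98333′; 10 + 9.98333/60 = 10.1663889
  N ⇒ keep positive
  λ: 87 + 57/60 + 4.4/3600 = 87.9512222
  W → negative
Point 3:
  Latitude: 40 + 25.11/60 = 40.4185000
  N → positive
  Longitude: 27.5548′ = 0.459247°; total 87.4592467
  W → negative
Point 4:
  Latitude: degrees = first 2 digits = 15, minutes = 52.843; 15 + 52.843/60 = 15.8807167
  hemisphere S, so the sign is −
  λ: degrees = first 3 digits = 178, minutes = 42.15203; 178 + 42.15203/60 = 178.7025338
  E ⇒ keep positive

1. 7.746433, 154.225400
2. 10.166389, -87.951222
3. 40.418500, -87.459247
4. -15.880717, 178.702534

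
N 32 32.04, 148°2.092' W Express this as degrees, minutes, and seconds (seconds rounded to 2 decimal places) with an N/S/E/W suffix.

32°32′2.40″ N, 148°02′5.52″ W

Lat: fractional minutes 0.04000 × 60 = 2.4000″
Longitude: fractional minutes 0.09200 × 60 = 5.5200″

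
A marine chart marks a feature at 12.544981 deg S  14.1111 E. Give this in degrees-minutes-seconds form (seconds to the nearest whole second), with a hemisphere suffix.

12°32′42″ S, 14°06′40″ E

Latitude: whole degrees 12; 32.69886′ → 32′ and 41.93″
Lon: whole degrees 14; 6.66600′ → 6′ and 39.96″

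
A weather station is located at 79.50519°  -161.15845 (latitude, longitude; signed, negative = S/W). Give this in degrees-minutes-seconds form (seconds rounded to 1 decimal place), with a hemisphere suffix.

79°30′18.7″ N, 161°09′30.4″ W

φ: whole degrees 79; 30.31140′ → 30′ and 18.684″
Longitude is negative → W; |value| = 161.158450
Lon: 0.158450° → 9.50700′; 0.50700 × 60 = 30.420″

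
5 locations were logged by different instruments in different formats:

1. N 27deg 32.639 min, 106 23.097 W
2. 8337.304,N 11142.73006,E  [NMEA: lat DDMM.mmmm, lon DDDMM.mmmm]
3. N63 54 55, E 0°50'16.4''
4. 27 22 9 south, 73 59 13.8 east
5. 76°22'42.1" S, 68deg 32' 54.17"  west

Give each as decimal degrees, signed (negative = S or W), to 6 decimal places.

1. 27.543983, -106.384950
2. 83.621733, 111.712168
3. 63.915278, 0.837889
4. -27.369167, 73.987167
5. -76.378361, -68.548381

Point 1:
  φ: 27 + 32.639/60 = 27.5439833
  N → positive
  Lon: 106 + 23.097/60 = 106.3849500
  hemisphere W, so the sign is −
Point 2:
  Latitude: degrees = first 2 digits = 83, minutes = 37.304; 83 + 37.304/60 = 83.6217333
  N → positive
  λ: split at 3 digits → 111° and 42.73006′; 111 + 42.73006/60 = 111.7121677
  E ⇒ keep positive
Point 3:
  φ: 63 + 54/60 + 55/3600 = 63.9152778
  N → positive
  Longitude: 50′ + 16.4″ = 50.27333′; 0 + 50.27333/60 = 0.8378889
  E ⇒ keep positive
Point 4:
  Latitude: 27 + 22/60 + 9/3600 = 27.3691667
  S ⇒ negate
  Longitude: 59′ + 13.8″ = 59.23000′; 73 + 59.23000/60 = 73.9871667
  E ⇒ keep positive
Point 5:
  Lat: 76 + 22/60 + 42.1/3600 = 76.3783611
  S → negative
  λ: 32′ + 54.17″ = 32.90283′; 68 + 32.90283/60 = 68.5483806
  W ⇒ negate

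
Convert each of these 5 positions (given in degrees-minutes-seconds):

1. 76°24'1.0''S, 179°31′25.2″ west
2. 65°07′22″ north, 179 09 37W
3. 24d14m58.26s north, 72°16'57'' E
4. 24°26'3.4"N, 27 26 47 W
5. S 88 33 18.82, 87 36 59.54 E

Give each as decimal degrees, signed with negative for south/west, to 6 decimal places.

Point 1:
  φ: 24′ + 1″ = 24.01667′; 76 + 24.01667/60 = 76.4002778
  S → negative
  λ: 31′ + 25.2″ = 31.42000′; 179 + 31.42000/60 = 179.5236667
  hemisphere W, so the sign is −
Point 2:
  Lat: 65° + 7/60 + 22/3600 = 65 + 0.116667 + 0.006111 = 65.1227778
  N ⇒ keep positive
  Lon: 179° + 9/60 + 37/3600 = 179 + 0.150000 + 0.010278 = 179.1602778
  W → negative
Point 3:
  φ: 24 + 14/60 + 58.26/3600 = 24.2495167
  N ⇒ keep positive
  Lon: 16′ + 57″ = 16.95000′; 72 + 16.95000/60 = 72.2825000
  E → positive
Point 4:
  Latitude: 26′ + 3.4″ = 26.05667′; 24 + 26.05667/60 = 24.4342778
  N → positive
  λ: 27° + 26/60 + 47/3600 = 27 + 0.433333 + 0.013056 = 27.4463889
  hemisphere W, so the sign is −
Point 5:
  φ: 88° + 33/60 + 18.82/3600 = 88 + 0.550000 + 0.005228 = 88.5552278
  hemisphere S, so the sign is −
  Lon: 36′ + 59.54″ = 36.99233′; 87 + 36.99233/60 = 87.6165389
  E → positive

1. -76.400278, -179.523667
2. 65.122778, -179.160278
3. 24.249517, 72.282500
4. 24.434278, -27.446389
5. -88.555228, 87.616539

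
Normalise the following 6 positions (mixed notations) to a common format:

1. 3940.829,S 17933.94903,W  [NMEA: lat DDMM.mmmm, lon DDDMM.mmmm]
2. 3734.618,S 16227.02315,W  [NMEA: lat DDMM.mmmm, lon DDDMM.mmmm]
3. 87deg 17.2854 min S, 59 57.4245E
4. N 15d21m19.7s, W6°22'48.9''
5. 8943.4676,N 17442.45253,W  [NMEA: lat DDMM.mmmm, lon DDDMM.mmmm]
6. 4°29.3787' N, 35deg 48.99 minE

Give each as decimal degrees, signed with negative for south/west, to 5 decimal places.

Point 1:
  Lat: degrees = first 2 digits = 39, minutes = 40.829; 39 + 40.829/60 = 39.680483
  S ⇒ negate
  Longitude: split at 3 digits → 179° and 33.94903′; 179 + 33.94903/60 = 179.565817
  hemisphere W, so the sign is −
Point 2:
  Lat: split at 2 digits → 37° and 34.618′; 37 + 34.618/60 = 37.576967
  S → negative
  Longitude: degrees = first 3 digits = 162, minutes = 27.02315; 162 + 27.02315/60 = 162.450386
  hemisphere W, so the sign is −
Point 3:
  Lat: 87 + 17.2854/60 = 87.288090
  S ⇒ negate
  Lon: 57.4245′ = 0.957075°; total 59.957075
  E ⇒ keep positive
Point 4:
  Latitude: 15° + 21/60 + 19.7/3600 = 15 + 0.350000 + 0.005472 = 15.355472
  N ⇒ keep positive
  Longitude: 6 + 22/60 + 48.9/3600 = 6.380250
  hemisphere W, so the sign is −
Point 5:
  Lat: split at 2 digits → 89° and 43.4676′; 89 + 43.4676/60 = 89.724460
  N → positive
  Longitude: degrees = first 3 digits = 174, minutes = 42.45253; 174 + 42.45253/60 = 174.707542
  hemisphere W, so the sign is −
Point 6:
  φ: 29.3787′ = 0.489645°; total 4.489645
  N ⇒ keep positive
  λ: 35 + 48.99/60 = 35.816500
  E → positive

1. -39.68048, -179.56582
2. -37.57697, -162.45039
3. -87.28809, 59.95708
4. 15.35547, -6.38025
5. 89.72446, -174.70754
6. 4.48965, 35.81650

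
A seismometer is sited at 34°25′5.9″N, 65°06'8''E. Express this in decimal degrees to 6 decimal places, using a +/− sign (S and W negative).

34.418306, 65.102222

Lat: 25′ + 5.9″ = 25.09833′; 34 + 25.09833/60 = 34.4183056
N ⇒ keep positive
Longitude: 65° + 6/60 + 8/3600 = 65 + 0.100000 + 0.002222 = 65.1022222
E → positive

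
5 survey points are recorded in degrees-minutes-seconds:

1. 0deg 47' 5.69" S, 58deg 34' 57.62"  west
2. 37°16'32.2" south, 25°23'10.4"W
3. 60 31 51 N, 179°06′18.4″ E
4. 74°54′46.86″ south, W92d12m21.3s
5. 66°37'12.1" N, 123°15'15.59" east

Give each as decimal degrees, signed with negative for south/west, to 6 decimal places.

Point 1:
  Lat: 47′ + 5.69″ = 47.09483′; 0 + 47.09483/60 = 0.7849139
  S ⇒ negate
  Longitude: 58 + 34/60 + 57.62/3600 = 58.5826722
  hemisphere W, so the sign is −
Point 2:
  Latitude: 16′ + 32.2″ = 16.53667′; 37 + 16.53667/60 = 37.2756111
  S → negative
  Lon: 23′ + 10.4″ = 23.17333′; 25 + 23.17333/60 = 25.3862222
  W → negative
Point 3:
  φ: 31′ + 51″ = 31.85000′; 60 + 31.85000/60 = 60.5308333
  N ⇒ keep positive
  Lon: 6′ + 18.4″ = 6.30667′; 179 + 6.30667/60 = 179.1051111
  E → positive
Point 4:
  Latitude: 74° + 54/60 + 46.86/3600 = 74 + 0.900000 + 0.013017 = 74.9130167
  hemisphere S, so the sign is −
  λ: 92° + 12/60 + 21.3/3600 = 92 + 0.200000 + 0.005917 = 92.2059167
  W ⇒ negate
Point 5:
  Latitude: 66° + 37/60 + 12.1/3600 = 66 + 0.616667 + 0.003361 = 66.6200278
  N ⇒ keep positive
  Longitude: 123° + 15/60 + 15.59/3600 = 123 + 0.250000 + 0.004331 = 123.2543306
  E → positive

1. -0.784914, -58.582672
2. -37.275611, -25.386222
3. 60.530833, 179.105111
4. -74.913017, -92.205917
5. 66.620028, 123.254331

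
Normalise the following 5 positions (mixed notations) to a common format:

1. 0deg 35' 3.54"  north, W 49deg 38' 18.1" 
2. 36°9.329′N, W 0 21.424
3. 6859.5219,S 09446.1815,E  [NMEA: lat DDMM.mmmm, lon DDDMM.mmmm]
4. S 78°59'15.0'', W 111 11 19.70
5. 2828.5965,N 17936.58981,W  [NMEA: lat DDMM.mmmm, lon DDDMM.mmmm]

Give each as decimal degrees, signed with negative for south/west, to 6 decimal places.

1. 0.584317, -49.638361
2. 36.155483, -0.357067
3. -68.992032, 94.769692
4. -78.987500, -111.188806
5. 28.476608, -179.609830

Point 1:
  Latitude: 0 + 35/60 + 3.54/3600 = 0.5843167
  N → positive
  Longitude: 49° + 38/60 + 18.1/3600 = 49 + 0.633333 + 0.005028 = 49.6383611
  W → negative
Point 2:
  Latitude: 36 + 9.329/60 = 36.1554833
  N → positive
  Lon: 21.424′ = 0.357067°; total 0.3570667
  hemisphere W, so the sign is −
Point 3:
  φ: degrees = first 2 digits = 68, minutes = 59.5219; 68 + 59.5219/60 = 68.9920317
  hemisphere S, so the sign is −
  Lon: split at 3 digits → 094° and 46.1815′; 94 + 46.1815/60 = 94.7696917
  E ⇒ keep positive
Point 4:
  Latitude: 78° + 59/60 + 15/3600 = 78 + 0.983333 + 0.004167 = 78.9875000
  hemisphere S, so the sign is −
  Longitude: 111 + 11/60 + 19.7/3600 = 111.1888056
  hemisphere W, so the sign is −
Point 5:
  φ: degrees = first 2 digits = 28, minutes = 28.5965; 28 + 28.5965/60 = 28.4766083
  N ⇒ keep positive
  Lon: split at 3 digits → 179° and 36.58981′; 179 + 36.58981/60 = 179.6098302
  hemisphere W, so the sign is −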